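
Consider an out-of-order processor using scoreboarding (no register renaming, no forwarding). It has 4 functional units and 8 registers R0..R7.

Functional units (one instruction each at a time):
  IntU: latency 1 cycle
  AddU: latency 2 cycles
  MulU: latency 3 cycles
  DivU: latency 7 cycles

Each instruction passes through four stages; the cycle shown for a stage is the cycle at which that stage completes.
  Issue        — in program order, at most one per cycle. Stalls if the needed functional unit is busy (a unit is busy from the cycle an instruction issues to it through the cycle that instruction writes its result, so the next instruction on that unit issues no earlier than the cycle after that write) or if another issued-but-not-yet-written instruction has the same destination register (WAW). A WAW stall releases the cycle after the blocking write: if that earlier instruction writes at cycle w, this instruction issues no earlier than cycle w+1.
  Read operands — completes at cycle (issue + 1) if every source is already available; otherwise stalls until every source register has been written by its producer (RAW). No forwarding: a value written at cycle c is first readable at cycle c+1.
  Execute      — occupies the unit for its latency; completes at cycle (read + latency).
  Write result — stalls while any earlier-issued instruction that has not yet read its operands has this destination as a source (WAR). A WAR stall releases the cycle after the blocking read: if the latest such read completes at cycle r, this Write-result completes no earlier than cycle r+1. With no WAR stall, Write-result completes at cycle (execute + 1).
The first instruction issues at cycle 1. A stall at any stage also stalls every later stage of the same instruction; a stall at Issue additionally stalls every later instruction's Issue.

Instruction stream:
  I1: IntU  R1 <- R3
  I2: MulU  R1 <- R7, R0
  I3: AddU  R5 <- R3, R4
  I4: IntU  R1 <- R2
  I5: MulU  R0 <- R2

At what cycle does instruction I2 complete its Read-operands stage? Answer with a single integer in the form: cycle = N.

cycle = 6

[I1] 1/2/3/4
[I2] 5/6/9/10  (WAW R1: wait I1 write@4)
[I3] 6/7/9/10
[I4] 11/12/13/14  (WAW R1: wait I2 write@10)
[I5] 12/13/16/17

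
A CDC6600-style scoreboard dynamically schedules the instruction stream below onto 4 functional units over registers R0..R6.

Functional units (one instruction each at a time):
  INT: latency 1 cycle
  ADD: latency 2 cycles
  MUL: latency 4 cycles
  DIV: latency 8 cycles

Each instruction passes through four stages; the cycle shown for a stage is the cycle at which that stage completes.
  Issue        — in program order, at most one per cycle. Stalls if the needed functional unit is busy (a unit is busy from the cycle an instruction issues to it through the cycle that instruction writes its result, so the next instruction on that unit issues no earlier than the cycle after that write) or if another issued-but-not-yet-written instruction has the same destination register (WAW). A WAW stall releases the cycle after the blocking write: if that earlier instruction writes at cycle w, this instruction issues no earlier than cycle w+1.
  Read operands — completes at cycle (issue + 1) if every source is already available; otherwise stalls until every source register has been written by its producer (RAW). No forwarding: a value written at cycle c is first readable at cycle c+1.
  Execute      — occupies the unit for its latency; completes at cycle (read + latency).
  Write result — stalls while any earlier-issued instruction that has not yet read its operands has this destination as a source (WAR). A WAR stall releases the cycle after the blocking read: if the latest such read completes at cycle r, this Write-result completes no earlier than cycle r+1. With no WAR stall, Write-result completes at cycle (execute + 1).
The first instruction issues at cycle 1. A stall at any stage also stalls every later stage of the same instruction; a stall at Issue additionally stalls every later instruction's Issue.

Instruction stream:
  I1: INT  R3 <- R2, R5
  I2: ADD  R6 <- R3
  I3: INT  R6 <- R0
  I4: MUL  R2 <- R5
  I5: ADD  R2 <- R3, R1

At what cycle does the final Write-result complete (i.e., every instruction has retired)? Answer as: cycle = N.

I1 -> (1, 2, 3, 4)
I2 -> (2, 5, 7, 8)  // RAW R3: wait I1 write@4
I3 -> (9, 10, 11, 12)  // WAW R6: wait I2 write@8
I4 -> (10, 11, 15, 16)
I5 -> (17, 18, 20, 21)  // WAW R2: wait I4 write@16

cycle = 21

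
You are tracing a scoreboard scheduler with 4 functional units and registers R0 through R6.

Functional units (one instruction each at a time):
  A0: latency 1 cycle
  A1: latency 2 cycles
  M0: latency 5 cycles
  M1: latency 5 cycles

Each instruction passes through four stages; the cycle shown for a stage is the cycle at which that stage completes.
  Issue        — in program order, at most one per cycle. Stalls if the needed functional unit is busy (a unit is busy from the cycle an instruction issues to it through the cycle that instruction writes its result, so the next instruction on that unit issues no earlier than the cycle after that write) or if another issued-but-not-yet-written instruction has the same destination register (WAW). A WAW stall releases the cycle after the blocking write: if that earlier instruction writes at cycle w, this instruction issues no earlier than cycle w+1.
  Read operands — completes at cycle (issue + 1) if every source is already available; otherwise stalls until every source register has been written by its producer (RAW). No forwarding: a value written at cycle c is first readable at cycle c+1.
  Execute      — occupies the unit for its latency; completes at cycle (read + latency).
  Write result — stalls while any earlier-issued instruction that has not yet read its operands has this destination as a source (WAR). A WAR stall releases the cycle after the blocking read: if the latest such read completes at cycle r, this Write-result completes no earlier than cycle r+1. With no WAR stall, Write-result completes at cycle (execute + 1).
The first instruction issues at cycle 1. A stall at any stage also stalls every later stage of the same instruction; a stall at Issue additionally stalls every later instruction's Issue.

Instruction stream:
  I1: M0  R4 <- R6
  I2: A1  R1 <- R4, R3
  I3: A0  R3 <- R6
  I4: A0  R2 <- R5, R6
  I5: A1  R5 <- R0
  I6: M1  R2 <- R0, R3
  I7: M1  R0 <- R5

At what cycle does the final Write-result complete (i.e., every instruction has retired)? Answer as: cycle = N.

t=1  I1 issues→M0
t=2  I1 reads · I2 issues→A1
t=3  I3 issues→A0
t=4  I3 reads
t=5  I3 exec-done
t=7  I1 exec-done
t=8  I1 writes R4
t=9  I2 reads
t=10  I3 writes R3
t=11  I2 exec-done · I4 issues→A0
t=12  I2 writes R1 · I4 reads
t=13  I4 exec-done · I5 issues→A1
t=14  I4 writes R2 · I5 reads
t=15  I6 issues→M1
t=16  I5 exec-done · I6 reads
t=17  I5 writes R5
t=21  I6 exec-done
t=22  I6 writes R2
t=23  I7 issues→M1
t=24  I7 reads
t=29  I7 exec-done
t=30  I7 writes R0

cycle = 30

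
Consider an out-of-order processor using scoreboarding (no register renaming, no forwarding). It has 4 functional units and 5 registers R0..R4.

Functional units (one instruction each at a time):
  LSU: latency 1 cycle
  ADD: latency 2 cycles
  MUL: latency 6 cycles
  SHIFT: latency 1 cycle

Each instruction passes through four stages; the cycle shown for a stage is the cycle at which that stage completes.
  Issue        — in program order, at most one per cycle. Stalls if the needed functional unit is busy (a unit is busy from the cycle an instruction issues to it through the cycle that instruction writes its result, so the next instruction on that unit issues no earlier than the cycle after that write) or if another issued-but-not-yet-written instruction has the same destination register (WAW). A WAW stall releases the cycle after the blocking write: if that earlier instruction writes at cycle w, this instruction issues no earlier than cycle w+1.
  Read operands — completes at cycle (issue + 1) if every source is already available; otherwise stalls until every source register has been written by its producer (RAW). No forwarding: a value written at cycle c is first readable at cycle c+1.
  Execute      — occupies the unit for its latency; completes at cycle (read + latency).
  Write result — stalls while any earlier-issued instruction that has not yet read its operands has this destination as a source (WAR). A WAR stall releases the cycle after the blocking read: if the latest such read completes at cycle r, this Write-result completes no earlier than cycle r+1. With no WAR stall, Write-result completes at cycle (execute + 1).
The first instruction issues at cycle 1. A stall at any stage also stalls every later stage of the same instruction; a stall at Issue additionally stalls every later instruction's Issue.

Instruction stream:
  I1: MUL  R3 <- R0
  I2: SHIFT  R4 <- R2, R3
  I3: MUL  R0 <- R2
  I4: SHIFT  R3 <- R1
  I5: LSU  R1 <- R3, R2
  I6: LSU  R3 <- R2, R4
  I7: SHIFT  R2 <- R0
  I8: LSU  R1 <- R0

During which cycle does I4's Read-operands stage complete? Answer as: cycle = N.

cycle = 14

t=1  issue I1 (MUL)
t=2  I1 read-ops | issue I2 (SHIFT)
t=8  I1 finished on MUL
t=9  I1→R3
t=10  I2 read-ops | issue I3 (MUL)
t=11  I2 finished on SHIFT | I3 read-ops
t=12  I2→R4
t=13  issue I4 (SHIFT)
t=14  I4 read-ops | issue I5 (LSU)
t=15  I4 finished on SHIFT
t=16  I4→R3
t=17  I3 finished on MUL | I5 read-ops
t=18  I3→R0 | I5 finished on LSU
t=19  I5→R1
t=20  issue I6 (LSU)
t=21  I6 read-ops | issue I7 (SHIFT)
t=22  I6 finished on LSU | I7 read-ops
t=23  I6→R3 | I7 finished on SHIFT
t=24  I7→R2 | issue I8 (LSU)
t=25  I8 read-ops
t=26  I8 finished on LSU
t=27  I8→R1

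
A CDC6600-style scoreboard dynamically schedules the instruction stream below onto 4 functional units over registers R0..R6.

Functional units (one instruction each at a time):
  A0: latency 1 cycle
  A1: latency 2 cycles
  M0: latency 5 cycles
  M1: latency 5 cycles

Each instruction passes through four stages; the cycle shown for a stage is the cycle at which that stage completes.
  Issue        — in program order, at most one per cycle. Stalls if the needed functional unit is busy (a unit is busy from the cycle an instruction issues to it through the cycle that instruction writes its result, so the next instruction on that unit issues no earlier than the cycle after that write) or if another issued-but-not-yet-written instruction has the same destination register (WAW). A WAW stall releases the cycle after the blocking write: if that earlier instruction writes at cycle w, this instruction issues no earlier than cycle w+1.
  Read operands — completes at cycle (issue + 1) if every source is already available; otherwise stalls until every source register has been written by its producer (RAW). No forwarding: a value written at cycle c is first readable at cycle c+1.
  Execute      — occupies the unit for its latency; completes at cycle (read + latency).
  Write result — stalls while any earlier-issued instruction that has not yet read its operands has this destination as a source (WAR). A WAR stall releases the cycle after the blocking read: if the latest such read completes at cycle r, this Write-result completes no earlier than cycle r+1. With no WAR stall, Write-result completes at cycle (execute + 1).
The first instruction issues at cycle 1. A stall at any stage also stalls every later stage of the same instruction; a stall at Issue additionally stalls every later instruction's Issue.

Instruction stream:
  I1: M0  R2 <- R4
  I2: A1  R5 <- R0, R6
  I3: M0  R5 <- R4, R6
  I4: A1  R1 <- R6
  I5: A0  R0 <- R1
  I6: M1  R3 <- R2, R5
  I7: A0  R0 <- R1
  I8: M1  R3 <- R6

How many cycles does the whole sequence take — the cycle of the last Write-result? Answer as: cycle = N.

t=1  I1 issues→M0
t=2  I1 reads · I2 issues→A1
t=3  I2 reads
t=5  I2 exec-done
t=6  I2 writes R5
t=7  I1 exec-done
t=8  I1 writes R2
t=9  I3 issues→M0
t=10  I3 reads · I4 issues→A1
t=11  I4 reads · I5 issues→A0
t=12  I6 issues→M1
t=13  I4 exec-done
t=14  I4 writes R1
t=15  I3 exec-done · I5 reads
t=16  I3 writes R5 · I5 exec-done
t=17  I5 writes R0 · I6 reads
t=18  I7 issues→A0
t=19  I7 reads
t=20  I7 exec-done
t=21  I7 writes R0
t=22  I6 exec-done
t=23  I6 writes R3
t=24  I8 issues→M1
t=25  I8 reads
t=30  I8 exec-done
t=31  I8 writes R3

cycle = 31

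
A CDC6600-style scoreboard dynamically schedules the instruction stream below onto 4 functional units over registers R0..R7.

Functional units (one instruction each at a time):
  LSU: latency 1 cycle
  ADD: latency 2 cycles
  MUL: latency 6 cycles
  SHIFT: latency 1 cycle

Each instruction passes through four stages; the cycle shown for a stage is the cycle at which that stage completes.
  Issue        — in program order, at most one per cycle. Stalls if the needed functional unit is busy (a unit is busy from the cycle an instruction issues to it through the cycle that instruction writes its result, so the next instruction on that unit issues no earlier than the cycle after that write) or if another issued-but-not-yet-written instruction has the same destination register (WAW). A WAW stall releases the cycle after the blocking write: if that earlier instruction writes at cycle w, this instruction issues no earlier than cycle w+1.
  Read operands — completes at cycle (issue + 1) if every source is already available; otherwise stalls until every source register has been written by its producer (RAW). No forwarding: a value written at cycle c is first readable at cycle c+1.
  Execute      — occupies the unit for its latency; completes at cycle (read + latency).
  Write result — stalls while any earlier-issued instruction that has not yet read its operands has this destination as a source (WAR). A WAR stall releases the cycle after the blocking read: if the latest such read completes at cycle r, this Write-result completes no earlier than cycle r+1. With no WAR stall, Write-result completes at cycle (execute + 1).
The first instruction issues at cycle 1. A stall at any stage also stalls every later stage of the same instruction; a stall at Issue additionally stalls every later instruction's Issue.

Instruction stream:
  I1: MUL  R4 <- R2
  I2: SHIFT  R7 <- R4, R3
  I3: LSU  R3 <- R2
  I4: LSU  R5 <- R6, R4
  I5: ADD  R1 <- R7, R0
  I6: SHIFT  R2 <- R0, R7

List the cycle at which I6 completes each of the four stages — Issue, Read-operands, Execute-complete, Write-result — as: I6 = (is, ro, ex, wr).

I6 = (14, 15, 16, 17)

c1: I1 issues→MUL
c2: I1 reads, I2 issues→SHIFT
c3: I3 issues→LSU
c4: I3 reads
c5: I3 exec-done
c8: I1 exec-done
c9: I1 writes R4
c10: I2 reads
c11: I2 exec-done, I3 writes R3
c12: I2 writes R7, I4 issues→LSU
c13: I4 reads, I5 issues→ADD
c14: I4 exec-done, I5 reads, I6 issues→SHIFT
c15: I4 writes R5, I6 reads
c16: I5 exec-done, I6 exec-done
c17: I5 writes R1, I6 writes R2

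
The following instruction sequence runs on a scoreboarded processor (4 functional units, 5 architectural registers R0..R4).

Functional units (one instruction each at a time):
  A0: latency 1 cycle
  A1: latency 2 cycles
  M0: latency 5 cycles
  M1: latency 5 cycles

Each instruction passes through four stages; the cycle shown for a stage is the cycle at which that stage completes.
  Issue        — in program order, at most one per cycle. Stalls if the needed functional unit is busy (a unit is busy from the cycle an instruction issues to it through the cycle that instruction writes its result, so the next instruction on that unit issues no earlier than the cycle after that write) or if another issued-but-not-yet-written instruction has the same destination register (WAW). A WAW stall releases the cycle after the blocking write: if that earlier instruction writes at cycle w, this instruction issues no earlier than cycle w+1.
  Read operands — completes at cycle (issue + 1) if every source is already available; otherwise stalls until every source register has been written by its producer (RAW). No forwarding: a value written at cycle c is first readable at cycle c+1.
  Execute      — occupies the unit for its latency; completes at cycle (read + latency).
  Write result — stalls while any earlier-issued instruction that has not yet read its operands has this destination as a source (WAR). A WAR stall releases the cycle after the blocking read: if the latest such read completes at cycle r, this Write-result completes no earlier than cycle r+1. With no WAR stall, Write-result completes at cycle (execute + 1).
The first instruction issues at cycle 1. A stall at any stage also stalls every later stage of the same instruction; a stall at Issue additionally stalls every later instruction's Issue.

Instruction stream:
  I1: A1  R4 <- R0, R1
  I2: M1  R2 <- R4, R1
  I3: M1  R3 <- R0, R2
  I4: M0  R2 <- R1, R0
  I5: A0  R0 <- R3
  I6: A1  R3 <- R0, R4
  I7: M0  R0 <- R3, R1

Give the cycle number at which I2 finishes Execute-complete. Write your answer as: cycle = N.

[I1] 1/2/4/5
[I2] 2/6/11/12  (RAW R4: wait I1 write@5)
[I3] 13/14/19/20  (struct: M1 busy until I2 writes@12)
[I4] 14/15/20/21
[I5] 15/21/22/23  (RAW R3: wait I3 write@20)
[I6] 21/24/26/27  (WAW R3: wait I3 write@20; RAW R0: wait I5 write@23)
[I7] 24/28/33/34  (WAW R0: wait I5 write@23; RAW R3: wait I6 write@27)

cycle = 11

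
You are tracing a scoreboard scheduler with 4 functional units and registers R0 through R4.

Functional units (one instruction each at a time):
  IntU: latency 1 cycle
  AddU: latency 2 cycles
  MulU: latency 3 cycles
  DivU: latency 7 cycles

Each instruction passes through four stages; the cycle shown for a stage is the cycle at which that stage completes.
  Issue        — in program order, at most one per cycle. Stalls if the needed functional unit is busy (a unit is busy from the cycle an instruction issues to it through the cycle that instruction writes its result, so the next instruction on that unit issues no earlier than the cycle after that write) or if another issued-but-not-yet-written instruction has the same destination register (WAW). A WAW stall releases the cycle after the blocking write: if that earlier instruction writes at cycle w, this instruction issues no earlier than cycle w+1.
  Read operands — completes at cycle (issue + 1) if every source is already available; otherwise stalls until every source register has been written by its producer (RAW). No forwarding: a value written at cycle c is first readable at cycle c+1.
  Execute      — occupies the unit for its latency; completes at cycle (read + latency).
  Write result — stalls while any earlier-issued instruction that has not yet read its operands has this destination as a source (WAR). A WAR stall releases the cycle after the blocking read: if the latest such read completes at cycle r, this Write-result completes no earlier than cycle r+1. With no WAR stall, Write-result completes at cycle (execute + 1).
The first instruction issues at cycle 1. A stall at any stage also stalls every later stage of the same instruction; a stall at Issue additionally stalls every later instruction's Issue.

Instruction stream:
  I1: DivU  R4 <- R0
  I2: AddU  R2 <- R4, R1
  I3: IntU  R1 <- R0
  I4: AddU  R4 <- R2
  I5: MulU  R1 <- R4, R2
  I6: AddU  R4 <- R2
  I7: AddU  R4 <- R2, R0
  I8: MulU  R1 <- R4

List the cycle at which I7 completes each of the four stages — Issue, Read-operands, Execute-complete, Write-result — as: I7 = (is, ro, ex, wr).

[I1] 1/2/9/10
[I2] 2/11/13/14  (RAW R4: wait I1 write@10)
[I3] 3/4/5/12  (WAR R1: wait I2 read@11)
[I4] 15/16/18/19  (struct: AddU busy until I2 writes@14)
[I5] 16/20/23/24  (RAW R4: wait I4 write@19)
[I6] 20/21/23/24  (struct: AddU busy until I4 writes@19)
[I7] 25/26/28/29  (struct: AddU busy until I6 writes@24)
[I8] 26/30/33/34  (RAW R4: wait I7 write@29)

I7 = (25, 26, 28, 29)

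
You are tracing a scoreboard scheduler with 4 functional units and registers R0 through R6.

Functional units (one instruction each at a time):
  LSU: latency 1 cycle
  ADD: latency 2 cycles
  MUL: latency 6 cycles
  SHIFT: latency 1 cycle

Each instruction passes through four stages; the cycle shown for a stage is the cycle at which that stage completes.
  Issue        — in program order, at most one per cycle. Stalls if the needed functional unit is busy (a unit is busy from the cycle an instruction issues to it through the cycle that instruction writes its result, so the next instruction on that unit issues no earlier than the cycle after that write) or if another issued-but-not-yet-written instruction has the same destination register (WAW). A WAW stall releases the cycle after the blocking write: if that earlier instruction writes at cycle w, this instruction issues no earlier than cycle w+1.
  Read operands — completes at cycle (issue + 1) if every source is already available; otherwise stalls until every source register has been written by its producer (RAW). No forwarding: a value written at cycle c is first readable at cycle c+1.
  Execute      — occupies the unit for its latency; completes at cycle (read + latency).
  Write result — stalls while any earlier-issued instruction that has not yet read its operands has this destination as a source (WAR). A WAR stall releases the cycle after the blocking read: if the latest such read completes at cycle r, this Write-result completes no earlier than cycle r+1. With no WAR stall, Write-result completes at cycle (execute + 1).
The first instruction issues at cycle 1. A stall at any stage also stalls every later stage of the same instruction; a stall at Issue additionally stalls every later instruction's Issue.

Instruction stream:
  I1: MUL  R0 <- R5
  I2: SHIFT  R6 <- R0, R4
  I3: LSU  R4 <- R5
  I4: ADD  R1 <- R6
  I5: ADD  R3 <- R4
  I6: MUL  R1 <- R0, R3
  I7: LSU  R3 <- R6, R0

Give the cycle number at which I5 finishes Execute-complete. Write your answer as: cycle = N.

cycle = 20

1) issue 1, read 2, done 8, write 9
2) issue 2, read 10, done 11, write 12  <RAW R0: wait I1 write@9>
3) issue 3, read 4, done 5, write 11  <WAR R4: wait I2 read@10>
4) issue 4, read 13, done 15, write 16  <RAW R6: wait I2 write@12>
5) issue 17, read 18, done 20, write 21  <struct: ADD busy until I4 writes@16>
6) issue 18, read 22, done 28, write 29  <RAW R3: wait I5 write@21>
7) issue 22, read 23, done 24, write 25  <WAW R3: wait I5 write@21>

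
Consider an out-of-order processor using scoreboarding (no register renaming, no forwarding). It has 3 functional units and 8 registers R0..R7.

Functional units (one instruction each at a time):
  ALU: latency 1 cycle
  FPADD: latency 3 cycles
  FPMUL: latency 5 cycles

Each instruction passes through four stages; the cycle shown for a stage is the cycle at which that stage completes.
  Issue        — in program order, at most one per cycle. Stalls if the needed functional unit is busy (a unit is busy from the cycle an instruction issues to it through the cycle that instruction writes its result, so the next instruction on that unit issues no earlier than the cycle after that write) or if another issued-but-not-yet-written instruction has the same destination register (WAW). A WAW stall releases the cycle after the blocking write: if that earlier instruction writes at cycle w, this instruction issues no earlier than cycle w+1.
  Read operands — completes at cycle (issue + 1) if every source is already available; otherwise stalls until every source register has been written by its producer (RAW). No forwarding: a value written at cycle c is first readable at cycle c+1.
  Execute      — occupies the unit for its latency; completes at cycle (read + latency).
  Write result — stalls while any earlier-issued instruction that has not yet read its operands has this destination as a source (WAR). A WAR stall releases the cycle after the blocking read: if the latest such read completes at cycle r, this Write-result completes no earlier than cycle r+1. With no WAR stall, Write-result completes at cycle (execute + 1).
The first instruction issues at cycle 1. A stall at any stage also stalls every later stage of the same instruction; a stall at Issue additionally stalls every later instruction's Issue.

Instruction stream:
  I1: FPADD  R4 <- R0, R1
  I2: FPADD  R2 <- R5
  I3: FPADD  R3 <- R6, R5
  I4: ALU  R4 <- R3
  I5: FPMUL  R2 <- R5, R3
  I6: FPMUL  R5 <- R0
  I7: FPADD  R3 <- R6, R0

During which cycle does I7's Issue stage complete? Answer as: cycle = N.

cycle = 27

I1 -> (1, 2, 5, 6)
I2 -> (7, 8, 11, 12)  // struct: FPADD busy until I1 writes@6
I3 -> (13, 14, 17, 18)  // struct: FPADD busy until I2 writes@12
I4 -> (14, 19, 20, 21)  // RAW R3: wait I3 write@18
I5 -> (15, 19, 24, 25)  // RAW R3: wait I3 write@18
I6 -> (26, 27, 32, 33)  // struct: FPMUL busy until I5 writes@25
I7 -> (27, 28, 31, 32)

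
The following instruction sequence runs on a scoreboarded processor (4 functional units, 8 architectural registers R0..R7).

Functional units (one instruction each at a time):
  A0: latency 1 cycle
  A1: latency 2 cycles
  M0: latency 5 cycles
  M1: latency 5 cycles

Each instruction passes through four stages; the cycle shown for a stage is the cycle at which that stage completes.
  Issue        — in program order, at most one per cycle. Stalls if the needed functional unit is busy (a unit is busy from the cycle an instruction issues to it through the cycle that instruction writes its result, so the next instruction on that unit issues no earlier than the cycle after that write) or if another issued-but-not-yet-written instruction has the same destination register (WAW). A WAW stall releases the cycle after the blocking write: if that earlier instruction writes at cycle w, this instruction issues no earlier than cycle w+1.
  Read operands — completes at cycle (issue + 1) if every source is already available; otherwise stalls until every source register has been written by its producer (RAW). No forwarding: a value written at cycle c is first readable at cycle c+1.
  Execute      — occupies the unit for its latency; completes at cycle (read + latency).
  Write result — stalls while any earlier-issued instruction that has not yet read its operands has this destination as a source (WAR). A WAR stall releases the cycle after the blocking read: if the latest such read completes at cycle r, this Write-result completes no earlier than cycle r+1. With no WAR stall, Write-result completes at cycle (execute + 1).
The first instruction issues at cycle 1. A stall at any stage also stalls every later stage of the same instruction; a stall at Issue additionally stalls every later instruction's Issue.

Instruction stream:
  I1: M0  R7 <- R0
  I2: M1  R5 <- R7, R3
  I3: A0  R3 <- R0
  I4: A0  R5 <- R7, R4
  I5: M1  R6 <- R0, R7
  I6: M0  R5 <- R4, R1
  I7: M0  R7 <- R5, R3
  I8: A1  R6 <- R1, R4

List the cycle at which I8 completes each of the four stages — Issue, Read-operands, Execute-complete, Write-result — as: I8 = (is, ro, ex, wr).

  I1 | 1 | 2 | 7 | 8
  I2 | 2 | 9 | 14 | 15   RAW R7: wait I1 write@8
  I3 | 3 | 4 | 5 | 10   WAR R3: wait I2 read@9
  I4 | 16 | 17 | 18 | 19   WAW R5: wait I2 write@15
  I5 | 17 | 18 | 23 | 24
  I6 | 20 | 21 | 26 | 27   WAW R5: wait I4 write@19
  I7 | 28 | 29 | 34 | 35   struct: M0 busy until I6 writes@27
  I8 | 29 | 30 | 32 | 33

I8 = (29, 30, 32, 33)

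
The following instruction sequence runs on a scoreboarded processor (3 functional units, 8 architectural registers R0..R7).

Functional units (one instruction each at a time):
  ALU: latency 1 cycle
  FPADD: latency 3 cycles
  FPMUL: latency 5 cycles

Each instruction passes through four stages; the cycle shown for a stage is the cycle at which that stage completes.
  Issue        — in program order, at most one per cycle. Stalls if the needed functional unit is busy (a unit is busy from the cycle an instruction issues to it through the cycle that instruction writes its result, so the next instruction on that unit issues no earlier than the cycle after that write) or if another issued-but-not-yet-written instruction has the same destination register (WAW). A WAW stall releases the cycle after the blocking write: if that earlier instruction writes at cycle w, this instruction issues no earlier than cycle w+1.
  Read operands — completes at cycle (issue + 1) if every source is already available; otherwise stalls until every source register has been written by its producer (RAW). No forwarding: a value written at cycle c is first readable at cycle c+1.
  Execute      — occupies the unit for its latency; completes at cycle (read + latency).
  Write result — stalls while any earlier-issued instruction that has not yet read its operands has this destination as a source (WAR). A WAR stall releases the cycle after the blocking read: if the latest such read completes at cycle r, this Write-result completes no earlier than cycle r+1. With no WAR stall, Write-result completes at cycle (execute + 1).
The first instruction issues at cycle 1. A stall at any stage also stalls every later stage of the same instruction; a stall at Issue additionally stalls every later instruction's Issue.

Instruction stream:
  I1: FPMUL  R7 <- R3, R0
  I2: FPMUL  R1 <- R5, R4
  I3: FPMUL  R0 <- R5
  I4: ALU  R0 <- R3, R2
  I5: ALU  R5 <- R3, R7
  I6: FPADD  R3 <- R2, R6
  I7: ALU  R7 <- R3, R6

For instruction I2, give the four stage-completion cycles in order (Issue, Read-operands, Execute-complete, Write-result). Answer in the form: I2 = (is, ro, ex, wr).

I2 = (9, 10, 15, 16)

[1] I1 dispatched to FPMUL
[2] I1 operands ready
[7] I1 complete
[8] R7←I1
[9] I2 dispatched to FPMUL
[10] I2 operands ready
[15] I2 complete
[16] R1←I2
[17] I3 dispatched to FPMUL
[18] I3 operands ready
[23] I3 complete
[24] R0←I3
[25] I4 dispatched to ALU
[26] I4 operands ready
[27] I4 complete
[28] R0←I4
[29] I5 dispatched to ALU
[30] I5 operands ready; I6 dispatched to FPADD
[31] I5 complete; I6 operands ready
[32] R5←I5
[33] I7 dispatched to ALU
[34] I6 complete
[35] R3←I6
[36] I7 operands ready
[37] I7 complete
[38] R7←I7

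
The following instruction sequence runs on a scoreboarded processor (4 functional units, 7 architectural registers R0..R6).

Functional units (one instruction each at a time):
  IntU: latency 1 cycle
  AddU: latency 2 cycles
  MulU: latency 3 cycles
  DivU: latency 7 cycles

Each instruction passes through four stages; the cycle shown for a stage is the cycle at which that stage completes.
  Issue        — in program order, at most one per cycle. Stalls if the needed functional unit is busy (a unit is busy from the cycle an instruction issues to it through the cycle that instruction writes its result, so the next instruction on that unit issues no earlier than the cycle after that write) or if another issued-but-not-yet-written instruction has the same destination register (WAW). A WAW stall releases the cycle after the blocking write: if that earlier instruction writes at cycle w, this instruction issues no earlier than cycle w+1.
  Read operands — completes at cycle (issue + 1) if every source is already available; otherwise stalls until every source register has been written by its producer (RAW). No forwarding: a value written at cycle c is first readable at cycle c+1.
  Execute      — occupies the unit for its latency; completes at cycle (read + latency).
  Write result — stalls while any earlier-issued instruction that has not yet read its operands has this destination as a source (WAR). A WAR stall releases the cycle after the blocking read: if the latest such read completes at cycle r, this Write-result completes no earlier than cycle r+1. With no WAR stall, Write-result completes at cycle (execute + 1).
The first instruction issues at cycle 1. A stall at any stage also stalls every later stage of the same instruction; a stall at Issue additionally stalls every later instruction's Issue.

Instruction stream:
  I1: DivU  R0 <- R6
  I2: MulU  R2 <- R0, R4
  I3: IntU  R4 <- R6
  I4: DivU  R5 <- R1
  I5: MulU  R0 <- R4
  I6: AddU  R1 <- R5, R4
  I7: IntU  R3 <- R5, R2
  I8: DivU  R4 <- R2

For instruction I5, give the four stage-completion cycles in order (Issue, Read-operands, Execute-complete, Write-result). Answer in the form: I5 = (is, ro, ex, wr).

I5 = (16, 17, 20, 21)

[I1] 1/2/9/10
[I2] 2/11/14/15  (RAW R0: wait I1 write@10)
[I3] 3/4/5/12  (WAR R4: wait I2 read@11)
[I4] 11/12/19/20  (struct: DivU busy until I1 writes@10)
[I5] 16/17/20/21  (struct: MulU busy until I2 writes@15)
[I6] 17/21/23/24  (RAW R5: wait I4 write@20)
[I7] 18/21/22/23  (RAW R5: wait I4 write@20)
[I8] 21/22/29/30  (struct: DivU busy until I4 writes@20)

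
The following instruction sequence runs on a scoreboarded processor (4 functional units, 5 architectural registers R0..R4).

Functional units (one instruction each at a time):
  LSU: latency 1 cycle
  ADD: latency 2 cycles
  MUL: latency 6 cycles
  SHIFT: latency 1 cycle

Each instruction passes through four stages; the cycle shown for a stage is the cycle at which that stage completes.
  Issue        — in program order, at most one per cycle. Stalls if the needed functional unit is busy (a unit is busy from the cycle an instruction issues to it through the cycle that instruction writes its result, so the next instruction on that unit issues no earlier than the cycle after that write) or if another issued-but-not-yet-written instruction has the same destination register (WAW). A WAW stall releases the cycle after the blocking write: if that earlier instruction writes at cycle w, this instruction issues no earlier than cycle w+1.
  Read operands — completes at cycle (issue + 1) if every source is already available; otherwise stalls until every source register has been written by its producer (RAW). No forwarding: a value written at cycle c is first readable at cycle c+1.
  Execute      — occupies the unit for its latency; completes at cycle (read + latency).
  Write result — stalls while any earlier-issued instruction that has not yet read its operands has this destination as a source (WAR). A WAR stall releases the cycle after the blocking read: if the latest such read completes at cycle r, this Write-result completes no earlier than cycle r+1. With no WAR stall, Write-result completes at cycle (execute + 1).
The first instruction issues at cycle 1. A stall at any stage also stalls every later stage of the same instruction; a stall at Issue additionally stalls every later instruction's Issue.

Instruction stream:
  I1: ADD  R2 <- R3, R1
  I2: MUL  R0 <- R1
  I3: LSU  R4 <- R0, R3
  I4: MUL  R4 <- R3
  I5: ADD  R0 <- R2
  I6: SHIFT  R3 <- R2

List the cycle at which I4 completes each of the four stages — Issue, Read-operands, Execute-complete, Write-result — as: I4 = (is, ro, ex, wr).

[1] I1 issues→ADD
[2] I1 reads, I2 issues→MUL
[3] I2 reads, I3 issues→LSU
[4] I1 exec-done
[5] I1 writes R2
[9] I2 exec-done
[10] I2 writes R0
[11] I3 reads
[12] I3 exec-done
[13] I3 writes R4
[14] I4 issues→MUL
[15] I4 reads, I5 issues→ADD
[16] I5 reads, I6 issues→SHIFT
[17] I6 reads
[18] I5 exec-done, I6 exec-done
[19] I5 writes R0, I6 writes R3
[21] I4 exec-done
[22] I4 writes R4

I4 = (14, 15, 21, 22)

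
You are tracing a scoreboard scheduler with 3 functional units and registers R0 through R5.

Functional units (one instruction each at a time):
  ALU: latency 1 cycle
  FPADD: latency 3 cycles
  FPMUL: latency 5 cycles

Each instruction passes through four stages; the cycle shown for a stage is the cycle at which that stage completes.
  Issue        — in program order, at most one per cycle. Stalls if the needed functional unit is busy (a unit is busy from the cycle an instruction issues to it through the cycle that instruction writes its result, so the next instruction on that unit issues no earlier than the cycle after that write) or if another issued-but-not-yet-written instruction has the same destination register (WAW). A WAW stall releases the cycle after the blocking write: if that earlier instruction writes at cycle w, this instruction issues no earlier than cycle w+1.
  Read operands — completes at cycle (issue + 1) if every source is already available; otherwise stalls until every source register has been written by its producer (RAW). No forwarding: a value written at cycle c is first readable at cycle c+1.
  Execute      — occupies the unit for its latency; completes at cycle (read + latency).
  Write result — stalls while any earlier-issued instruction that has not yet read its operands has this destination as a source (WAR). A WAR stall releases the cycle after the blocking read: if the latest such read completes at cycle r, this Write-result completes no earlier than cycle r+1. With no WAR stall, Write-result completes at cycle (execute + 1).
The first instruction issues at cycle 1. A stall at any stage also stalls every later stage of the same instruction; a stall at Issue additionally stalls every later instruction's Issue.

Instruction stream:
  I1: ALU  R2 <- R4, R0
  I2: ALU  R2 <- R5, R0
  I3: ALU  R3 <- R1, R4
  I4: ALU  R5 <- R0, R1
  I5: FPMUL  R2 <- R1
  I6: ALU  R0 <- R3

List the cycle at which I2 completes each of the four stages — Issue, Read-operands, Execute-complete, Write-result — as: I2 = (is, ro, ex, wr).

I2 = (5, 6, 7, 8)

c1: I1 dispatched to ALU
c2: I1 operands ready
c3: I1 complete
c4: R2←I1
c5: I2 dispatched to ALU
c6: I2 operands ready
c7: I2 complete
c8: R2←I2
c9: I3 dispatched to ALU
c10: I3 operands ready
c11: I3 complete
c12: R3←I3
c13: I4 dispatched to ALU
c14: I4 operands ready, I5 dispatched to FPMUL
c15: I4 complete, I5 operands ready
c16: R5←I4
c17: I6 dispatched to ALU
c18: I6 operands ready
c19: I6 complete
c20: I5 complete, R0←I6
c21: R2←I5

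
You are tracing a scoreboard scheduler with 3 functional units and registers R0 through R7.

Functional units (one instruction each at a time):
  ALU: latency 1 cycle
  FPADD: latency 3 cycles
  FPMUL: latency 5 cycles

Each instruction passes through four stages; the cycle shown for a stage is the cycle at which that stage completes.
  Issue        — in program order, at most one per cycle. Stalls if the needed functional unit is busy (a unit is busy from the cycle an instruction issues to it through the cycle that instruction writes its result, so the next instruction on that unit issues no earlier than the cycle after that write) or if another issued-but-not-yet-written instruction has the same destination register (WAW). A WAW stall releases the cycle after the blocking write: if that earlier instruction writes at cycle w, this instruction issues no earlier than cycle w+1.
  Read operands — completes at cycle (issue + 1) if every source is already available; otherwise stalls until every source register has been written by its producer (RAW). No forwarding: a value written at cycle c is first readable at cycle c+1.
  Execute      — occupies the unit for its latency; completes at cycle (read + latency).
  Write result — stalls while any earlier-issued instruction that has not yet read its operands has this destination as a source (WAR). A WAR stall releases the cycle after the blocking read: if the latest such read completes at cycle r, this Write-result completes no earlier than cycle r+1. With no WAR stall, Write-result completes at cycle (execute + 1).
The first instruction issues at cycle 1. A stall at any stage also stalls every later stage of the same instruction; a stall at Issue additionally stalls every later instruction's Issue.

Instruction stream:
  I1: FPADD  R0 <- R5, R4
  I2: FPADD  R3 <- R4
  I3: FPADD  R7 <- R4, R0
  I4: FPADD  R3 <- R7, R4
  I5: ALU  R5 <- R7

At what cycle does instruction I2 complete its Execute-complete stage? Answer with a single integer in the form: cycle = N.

[1] I1→FPADD
[2] I1 RO
[5] I1 EX
[6] I1 WR R0
[7] I2→FPADD
[8] I2 RO
[11] I2 EX
[12] I2 WR R3
[13] I3→FPADD
[14] I3 RO
[17] I3 EX
[18] I3 WR R7
[19] I4→FPADD
[20] I4 RO, I5→ALU
[21] I5 RO
[22] I5 EX
[23] I4 EX, I5 WR R5
[24] I4 WR R3

cycle = 11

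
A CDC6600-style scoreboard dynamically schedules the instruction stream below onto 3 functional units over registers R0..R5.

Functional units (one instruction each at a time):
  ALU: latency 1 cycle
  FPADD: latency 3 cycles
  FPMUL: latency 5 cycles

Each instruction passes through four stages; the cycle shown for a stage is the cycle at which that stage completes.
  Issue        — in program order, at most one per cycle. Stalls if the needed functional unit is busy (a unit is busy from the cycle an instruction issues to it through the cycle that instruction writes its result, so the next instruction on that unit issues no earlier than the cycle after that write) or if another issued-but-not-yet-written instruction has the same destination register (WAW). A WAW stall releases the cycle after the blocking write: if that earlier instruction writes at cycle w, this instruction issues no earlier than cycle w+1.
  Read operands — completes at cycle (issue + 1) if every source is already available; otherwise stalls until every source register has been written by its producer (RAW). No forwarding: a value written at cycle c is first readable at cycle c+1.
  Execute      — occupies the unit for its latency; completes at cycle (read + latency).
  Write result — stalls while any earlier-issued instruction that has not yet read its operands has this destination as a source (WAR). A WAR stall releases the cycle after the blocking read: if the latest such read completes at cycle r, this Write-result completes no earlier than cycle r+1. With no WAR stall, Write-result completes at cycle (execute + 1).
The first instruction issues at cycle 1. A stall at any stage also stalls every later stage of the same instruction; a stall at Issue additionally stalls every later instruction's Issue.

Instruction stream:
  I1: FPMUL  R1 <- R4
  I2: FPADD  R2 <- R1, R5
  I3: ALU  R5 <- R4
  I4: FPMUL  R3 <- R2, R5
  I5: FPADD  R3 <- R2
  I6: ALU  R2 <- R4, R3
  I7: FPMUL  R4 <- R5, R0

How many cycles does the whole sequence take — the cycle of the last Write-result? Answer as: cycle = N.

  I1 | 1 | 2 | 7 | 8
  I2 | 2 | 9 | 12 | 13   RAW R1: wait I1 write@8
  I3 | 3 | 4 | 5 | 10   WAR R5: wait I2 read@9
  I4 | 9 | 14 | 19 | 20   struct: FPMUL busy until I1 writes@8 · RAW R2: wait I2 write@13
  I5 | 21 | 22 | 25 | 26   WAW R3: wait I4 write@20
  I6 | 22 | 27 | 28 | 29   RAW R3: wait I5 write@26
  I7 | 23 | 24 | 29 | 30

cycle = 30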